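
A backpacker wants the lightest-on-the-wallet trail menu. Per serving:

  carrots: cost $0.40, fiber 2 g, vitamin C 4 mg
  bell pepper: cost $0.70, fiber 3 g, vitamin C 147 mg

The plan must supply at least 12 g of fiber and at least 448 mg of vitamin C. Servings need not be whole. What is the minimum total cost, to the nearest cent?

$2.70

Two binding constraints pin down two serving amounts, so the optimal mix uses at most two foods. The candidates are each food alone (scaled to the tighter of fiber/vitamin C) and each pair with both constraints tight.
carrots only: max(12/2, 448/4) = 112 servings → $44.80.
bell pepper only: max(12/3, 448/147) = 4 servings → $2.80.
carrots + bell pepper with both tight: 1.489 servings and 3.007 servings → $2.70.
So the least-cost plan costs $2.70.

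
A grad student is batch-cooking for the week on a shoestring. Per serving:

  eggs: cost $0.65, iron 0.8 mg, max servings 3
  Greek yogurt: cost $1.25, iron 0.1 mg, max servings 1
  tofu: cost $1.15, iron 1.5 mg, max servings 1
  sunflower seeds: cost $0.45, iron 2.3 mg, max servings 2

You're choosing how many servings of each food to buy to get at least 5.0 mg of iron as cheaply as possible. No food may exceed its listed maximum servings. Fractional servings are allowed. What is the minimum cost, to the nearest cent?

$1.21

Cost per mg of iron: sunflower seeds $0.1957, tofu $0.7667, eggs $0.8125, Greek yogurt $12.5000.
Take 2 servings of sunflower seeds: +4.6 mg iron for $0.90 (total $0.90, still need 0.4 mg).
Take 0.2667 servings of tofu: +0.4 mg iron for $0.31 (total $1.21, still need 0.0 mg).
Greedy by cheapest-per-mg is optimal for a single linear constraint, so the minimum cost is $1.21.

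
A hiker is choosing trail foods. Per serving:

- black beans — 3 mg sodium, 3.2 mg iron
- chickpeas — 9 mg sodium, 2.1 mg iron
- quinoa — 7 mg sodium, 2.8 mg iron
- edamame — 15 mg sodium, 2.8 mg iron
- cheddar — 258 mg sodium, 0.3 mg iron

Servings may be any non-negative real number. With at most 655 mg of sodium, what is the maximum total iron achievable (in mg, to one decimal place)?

698.7 mg

Iron per mg sodium: black beans 1.067, quinoa 0.4, chickpeas 0.2333, edamame 0.1867, cheddar 0.001163.
With no serving limits, spend the whole sodium allowance on black beans: 655 mg / 3 mg × 3.2 mg = 698.7 mg.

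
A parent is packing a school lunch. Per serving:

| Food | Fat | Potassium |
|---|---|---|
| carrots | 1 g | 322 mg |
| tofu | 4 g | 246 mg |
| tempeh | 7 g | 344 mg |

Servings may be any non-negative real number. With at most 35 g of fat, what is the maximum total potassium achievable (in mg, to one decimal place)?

11270.0 mg

Potassium per g fat: carrots 322, tofu 61.5, tempeh 49.14.
With no serving limits, spend the whole fat allowance on carrots: 35 g / 1 g × 322 mg = 11270.0 mg.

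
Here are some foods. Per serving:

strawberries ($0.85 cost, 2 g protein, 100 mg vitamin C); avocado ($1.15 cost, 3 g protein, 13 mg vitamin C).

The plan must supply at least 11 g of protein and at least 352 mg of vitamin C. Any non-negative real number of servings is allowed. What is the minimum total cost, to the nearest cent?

Two binding constraints pin down two serving amounts, so the optimal mix uses at most two foods. The candidates are each food alone (scaled to the tighter of protein/vitamin C) and each pair with both constraints tight.
strawberries only: max(11/2, 352/100) = 5.5 servings → $4.67.
avocado only: max(11/3, 352/13) = 27.08 servings → $31.14.
strawberries + avocado with both tight: 3.332 servings and 1.445 servings → $4.49.
The minimum over all feasible corners is $4.49.

$4.49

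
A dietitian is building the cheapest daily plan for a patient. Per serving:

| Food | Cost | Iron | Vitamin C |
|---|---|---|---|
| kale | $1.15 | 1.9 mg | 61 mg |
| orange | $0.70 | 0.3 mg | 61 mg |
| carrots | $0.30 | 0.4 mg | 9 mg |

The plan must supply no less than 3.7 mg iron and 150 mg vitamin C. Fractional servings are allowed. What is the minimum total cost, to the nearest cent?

$2.55

At the optimum either one food covers both requirements or two foods hit both targets exactly; no other combination can be cheaper.
kale only: max(3.7/1.9, 150/61) = 2.459 servings → $2.83.
orange only: max(3.7/0.3, 150/61) = 12.33 servings → $8.63.
carrots only: max(3.7/0.4, 150/9) = 16.67 servings → $5.00.
kale + orange with both tight: 1.851 servings and 0.6076 servings → $2.55.
kale + carrots: intersection lies outside the first quadrant.
orange + carrots with both tight: 1.23 servings and 8.327 servings → $3.36.
Cheapest feasible corner: $2.55.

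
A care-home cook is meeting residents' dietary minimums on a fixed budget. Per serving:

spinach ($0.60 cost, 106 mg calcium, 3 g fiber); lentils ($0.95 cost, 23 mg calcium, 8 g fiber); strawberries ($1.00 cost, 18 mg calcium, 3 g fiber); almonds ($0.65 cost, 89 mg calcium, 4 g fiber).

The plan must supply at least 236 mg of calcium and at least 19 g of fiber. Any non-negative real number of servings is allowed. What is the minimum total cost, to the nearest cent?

$2.67

At the optimum either one food covers both requirements or two foods hit both targets exactly; no other combination can be cheaper.
spinach only: max(236/106, 19/3) = 6.333 servings → $3.80.
lentils only: max(236/23, 19/8) = 10.26 servings → $9.75.
strawberries only: max(236/18, 19/3) = 13.11 servings → $13.11.
almonds only: max(236/89, 19/4) = 4.75 servings → $3.09.
spinach + lentils with both tight: 1.863 servings and 1.677 servings → $2.71.
spinach + strawberries with both tight: 1.386 servings and 4.947 servings → $5.78.
spinach + almonds: intersection lies outside the first quadrant.
lentils + strawberries with both targets exact would need a negative amount; discard.
lentils + almonds with both tight: 1.205 servings and 2.34 servings → $2.67.
strawberries + almonds with both tight: 3.831 servings and 1.877 servings → $5.05.
So the least-cost plan costs $2.67.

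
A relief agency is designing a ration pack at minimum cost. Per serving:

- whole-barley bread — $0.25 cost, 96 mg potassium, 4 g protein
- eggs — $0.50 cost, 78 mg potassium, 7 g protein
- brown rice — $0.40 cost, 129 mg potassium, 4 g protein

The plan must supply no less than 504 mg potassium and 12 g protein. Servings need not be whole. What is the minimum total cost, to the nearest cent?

$1.31

Compare the cost at each extreme point of the feasible region.
whole-barley bread only: max(504/96, 12/4) = 5.25 servings → $1.31.
eggs only: max(504/78, 12/7) = 6.462 servings → $3.23.
brown rice only: max(504/129, 12/4) = 3.907 servings → $1.56.
whole-barley bread + eggs with both targets exact would need a negative amount; discard.
whole-barley bread + brown rice with both targets exact would need a negative amount; discard.
eggs + brown rice with both targets exact would need a negative amount; discard.
Cheapest feasible corner: $1.31.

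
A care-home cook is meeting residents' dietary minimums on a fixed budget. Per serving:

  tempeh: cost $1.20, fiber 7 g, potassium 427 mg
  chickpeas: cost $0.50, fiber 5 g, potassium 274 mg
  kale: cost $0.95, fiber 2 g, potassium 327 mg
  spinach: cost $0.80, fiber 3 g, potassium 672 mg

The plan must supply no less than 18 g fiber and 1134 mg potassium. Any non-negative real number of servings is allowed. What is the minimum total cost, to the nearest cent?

With two linear requirements the optimum uses one or two foods; enumerate the corners.
tempeh only: max(18/7, 1134/427) = 2.656 servings → $3.19.
chickpeas only: max(18/5, 1134/274) = 4.139 servings → $2.07.
kale only: max(18/2, 1134/327) = 9 servings → $8.55.
spinach only: max(18/3, 1134/672) = 6 servings → $4.80.
tempeh + chickpeas: intersection lies outside the first quadrant.
tempeh + kale with both tight: 2.521 servings and 0.1756 servings → $3.19.
tempeh + spinach with both tight: 2.54 servings and 0.07362 servings → $3.11.
chickpeas + kale with both tight: 3.328 servings and 0.6789 servings → $2.31.
chickpeas + spinach with both tight: 3.426 servings and 0.2908 servings → $1.95.
kale + spinach: the both-tight solution has a negative serving — not a feasible corner.
The minimum over all feasible corners is $1.95.

$1.95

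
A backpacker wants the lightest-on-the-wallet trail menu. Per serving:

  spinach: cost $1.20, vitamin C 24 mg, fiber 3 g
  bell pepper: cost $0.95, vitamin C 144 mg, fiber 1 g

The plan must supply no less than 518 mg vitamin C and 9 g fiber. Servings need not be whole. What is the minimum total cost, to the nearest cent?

A basic optimal solution has at most two foods positive. Try each food alone and each pair with both targets met exactly.
spinach only: max(518/24, 9/3) = 21.58 servings → $25.90.
bell pepper only: max(518/144, 9/1) = 9 servings → $8.55.
spinach + bell pepper with both tight: 1.907 servings and 3.279 servings → $5.40.
The minimum over all feasible corners is $5.40.

$5.40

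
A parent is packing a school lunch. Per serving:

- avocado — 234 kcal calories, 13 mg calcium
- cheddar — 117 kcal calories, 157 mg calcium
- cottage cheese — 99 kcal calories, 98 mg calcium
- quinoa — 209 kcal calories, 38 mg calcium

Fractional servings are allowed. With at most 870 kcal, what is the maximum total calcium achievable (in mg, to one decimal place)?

1167.4 mg

Calcium per kcal: cheddar 1.342, cottage cheese 0.9899, quinoa 0.1818, avocado 0.05556.
With no serving limits, spend the whole calories allowance on cheddar: 870 kcal / 117 kcal × 157 mg = 1167.4 mg.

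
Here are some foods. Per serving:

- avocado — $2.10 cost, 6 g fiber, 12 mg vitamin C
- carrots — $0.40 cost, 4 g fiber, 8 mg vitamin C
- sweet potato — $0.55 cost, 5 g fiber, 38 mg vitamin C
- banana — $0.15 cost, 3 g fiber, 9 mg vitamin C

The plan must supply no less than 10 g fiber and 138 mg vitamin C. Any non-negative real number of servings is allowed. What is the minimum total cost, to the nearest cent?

$2.00

Two binding constraints pin down two serving amounts, so the optimal mix uses at most two foods. The candidates are each food alone (scaled to the tighter of fiber/vitamin C) and each pair with both constraints tight.
avocado only: max(10/6, 138/12) = 11.5 servings → $24.15.
carrots only: max(10/4, 138/8) = 17.25 servings → $6.90.
sweet potato only: max(10/5, 138/38) = 3.632 servings → $2.00.
banana only: max(10/3, 138/9) = 15.33 servings → $2.30.
avocado + carrots (both tight): parallel constraints — no distinct corner.
avocado + sweet potato with both targets exact would need a negative amount; discard.
avocado + banana with both targets exact would need a negative amount; discard.
carrots + sweet potato: the both-tight solution has a negative serving — not a feasible corner.
carrots + banana: the both-tight solution has a negative serving — not a feasible corner.
sweet potato + banana: the both-tight solution has a negative serving — not a feasible corner.
So the least-cost plan costs $2.00.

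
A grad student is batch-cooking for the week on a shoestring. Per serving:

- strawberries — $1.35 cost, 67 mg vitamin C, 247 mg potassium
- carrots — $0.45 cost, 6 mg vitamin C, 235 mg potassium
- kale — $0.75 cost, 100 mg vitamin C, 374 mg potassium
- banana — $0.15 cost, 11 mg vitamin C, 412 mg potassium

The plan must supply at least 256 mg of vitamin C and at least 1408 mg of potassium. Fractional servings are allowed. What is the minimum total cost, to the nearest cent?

The cheapest plan sits at a corner of the feasible region — with two constraints it uses at most two foods.
strawberries only: max(256/67, 1408/247) = 5.7 servings → $7.70.
carrots only: max(256/6, 1408/235) = 42.67 servings → $19.20.
kale only: max(256/100, 1408/374) = 3.765 servings → $2.82.
banana only: max(256/11, 1408/412) = 23.27 servings → $3.49.
strawberries + carrots with both tight: 3.626 servings and 2.181 servings → $5.88.
strawberries + kale: intersection lies outside the first quadrant.
strawberries + banana with both tight: 3.616 servings and 1.25 servings → $5.07.
carrots + kale with both tight: 2.12 servings and 2.433 servings → $2.78.
carrots + banana: intersection lies outside the first quadrant.
kale + banana with both tight: 2.426 servings and 1.215 servings → $2.00.
The minimum over all feasible corners is $2.00.

$2.00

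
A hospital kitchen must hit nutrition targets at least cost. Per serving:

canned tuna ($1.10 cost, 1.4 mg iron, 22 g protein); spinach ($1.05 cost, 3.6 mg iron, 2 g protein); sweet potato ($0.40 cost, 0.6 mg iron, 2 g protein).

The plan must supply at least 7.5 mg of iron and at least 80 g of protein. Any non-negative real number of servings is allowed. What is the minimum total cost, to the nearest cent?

$4.66

A basic optimal solution has at most two foods positive. Try each food alone and each pair with both targets met exactly.
canned tuna only: max(7.5/1.4, 80/22) = 5.357 servings → $5.89.
spinach only: max(7.5/3.6, 80/2) = 40 servings → $42.00.
sweet potato only: max(7.5/0.6, 80/2) = 40 servings → $16.00.
canned tuna + spinach with both tight: 3.573 servings and 0.6937 servings → $4.66.
canned tuna + sweet potato with both tight: 3.173 servings and 5.096 servings → $5.53.
spinach + sweet potato with both targets exact would need a negative amount; discard.
So the least-cost plan costs $4.66.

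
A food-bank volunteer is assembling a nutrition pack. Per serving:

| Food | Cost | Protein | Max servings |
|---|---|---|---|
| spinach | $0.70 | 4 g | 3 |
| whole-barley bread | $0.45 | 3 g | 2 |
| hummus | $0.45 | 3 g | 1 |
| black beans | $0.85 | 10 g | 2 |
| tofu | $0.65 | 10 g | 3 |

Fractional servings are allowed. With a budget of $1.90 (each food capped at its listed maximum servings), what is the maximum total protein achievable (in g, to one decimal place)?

29.2 g

Protein per dollar: tofu 15.38, black beans 11.76, whole-barley bread 6.667, hummus 6.667, spinach 5.714.
Take 2.923 servings of tofu: spends $1.90, +29.2 g protein (running total 29.2 g).
Filling greedily by protein-per-dollar is optimal for one linear limit, giving 29.2 g.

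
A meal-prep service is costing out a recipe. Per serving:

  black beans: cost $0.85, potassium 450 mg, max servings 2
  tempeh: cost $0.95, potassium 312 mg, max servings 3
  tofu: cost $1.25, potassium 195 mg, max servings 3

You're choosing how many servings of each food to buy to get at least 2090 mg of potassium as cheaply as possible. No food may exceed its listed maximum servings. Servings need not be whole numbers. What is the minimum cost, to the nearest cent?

Cost per mg of potassium: black beans $0.0019, tempeh $0.0030, tofu $0.0064.
Take 2 servings of black beans: +900.0 mg potassium for $1.70 (total $1.70, still need 1190.0 mg).
Take 3 servings of tempeh: +936.0 mg potassium for $2.85 (total $4.55, still need 254.0 mg).
Take 1.303 servings of tofu: +254.0 mg potassium for $1.63 (total $6.18, still need 0.0 mg).
Filling from the cheapest source first is optimal under one linear minimum: $6.18.

$6.18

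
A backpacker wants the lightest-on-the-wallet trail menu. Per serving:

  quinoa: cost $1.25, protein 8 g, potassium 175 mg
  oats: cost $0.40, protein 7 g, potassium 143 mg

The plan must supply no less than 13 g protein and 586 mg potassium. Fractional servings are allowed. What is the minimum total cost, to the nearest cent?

$1.64

At the optimum either one food covers both requirements or two foods hit both targets exactly; no other combination can be cheaper.
quinoa only: max(13/8, 586/175) = 3.349 servings → $4.19.
oats only: max(13/7, 586/143) = 4.098 servings → $1.64.
quinoa + oats: the both-tight solution has a negative serving — not a feasible corner.
The minimum over all feasible corners is $1.64.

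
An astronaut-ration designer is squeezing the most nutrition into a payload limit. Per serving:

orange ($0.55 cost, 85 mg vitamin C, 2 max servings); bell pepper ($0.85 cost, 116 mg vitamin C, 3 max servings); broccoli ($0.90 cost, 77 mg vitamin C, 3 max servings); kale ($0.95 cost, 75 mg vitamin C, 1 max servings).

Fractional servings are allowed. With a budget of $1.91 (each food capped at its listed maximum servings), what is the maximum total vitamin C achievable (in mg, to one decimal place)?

Vitamin C per dollar: orange 154.5, bell pepper 136.5, broccoli 85.56, kale 78.95.
Take 2 servings of orange: spends $1.10, +170.0 mg vitamin C (running total 170.0 mg).
Take 0.9529 servings of bell pepper: spends $0.81, +110.5 mg vitamin C (running total 280.5 mg).
Greedy by best ratio exhausts the cost allowance optimally: 280.5 mg.

280.5 mg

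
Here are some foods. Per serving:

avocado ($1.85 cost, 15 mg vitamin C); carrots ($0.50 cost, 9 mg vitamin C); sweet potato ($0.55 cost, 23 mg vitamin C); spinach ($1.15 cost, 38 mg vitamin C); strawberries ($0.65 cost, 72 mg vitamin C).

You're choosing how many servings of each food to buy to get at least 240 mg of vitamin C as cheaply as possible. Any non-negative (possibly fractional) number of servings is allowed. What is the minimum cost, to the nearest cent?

Cost per mg of vitamin C: strawberries $0.0090, sweet potato $0.0239, spinach $0.0303, carrots $0.0556, avocado $0.1233.
With no serving limits, use only strawberries: 240 mg / 72 mg = 3.333 servings × $0.65 = $2.17.

$2.17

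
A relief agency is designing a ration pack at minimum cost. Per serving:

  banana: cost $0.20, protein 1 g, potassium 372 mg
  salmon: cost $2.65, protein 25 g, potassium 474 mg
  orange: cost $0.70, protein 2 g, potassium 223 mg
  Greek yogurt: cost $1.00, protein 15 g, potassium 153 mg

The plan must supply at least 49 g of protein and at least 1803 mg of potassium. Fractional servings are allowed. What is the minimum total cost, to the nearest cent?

$3.75

For a min-cost LP with two ≥-constraints, a basic feasible solution has at most two positive variables.
banana only: max(49/1, 1803/372) = 49 servings → $9.80.
salmon only: max(49/25, 1803/474) = 3.804 servings → $10.08.
orange only: max(49/2, 1803/223) = 24.5 servings → $17.15.
Greek yogurt only: max(49/15, 1803/153) = 11.78 servings → $11.78.
banana + salmon with both tight: 2.476 servings and 1.861 servings → $5.43.
banana + orange: the both-tight solution has a negative serving — not a feasible corner.
banana + Greek yogurt with both tight: 3.602 servings and 3.027 servings → $3.75.
salmon + orange with both tight: 1.582 servings and 4.722 servings → $7.50.
salmon + Greek yogurt: intersection lies outside the first quadrant.
orange + Greek yogurt with both tight: 6.432 servings and 2.409 servings → $6.91.
Cheapest feasible corner: $3.75.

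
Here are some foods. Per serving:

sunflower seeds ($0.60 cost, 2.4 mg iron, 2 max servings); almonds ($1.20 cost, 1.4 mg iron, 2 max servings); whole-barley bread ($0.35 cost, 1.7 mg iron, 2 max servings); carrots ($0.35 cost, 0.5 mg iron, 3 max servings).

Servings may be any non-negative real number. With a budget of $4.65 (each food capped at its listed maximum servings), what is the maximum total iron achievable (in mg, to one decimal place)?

11.7 mg

Iron per dollar: whole-barley bread 4.857, sunflower seeds 4, carrots 1.429, almonds 1.167.
Take 2 servings of whole-barley bread: spends $0.70, +3.4 mg iron (running total 3.4 mg).
Take 2 servings of sunflower seeds: spends $1.20, +4.8 mg iron (running total 8.2 mg).
Take 3 servings of carrots: spends $1.05, +1.5 mg iron (running total 9.7 mg).
Take 1.417 servings of almonds: spends $1.70, +2.0 mg iron (running total 11.7 mg).
Greedy by best ratio exhausts the cost allowance optimally: 11.7 mg.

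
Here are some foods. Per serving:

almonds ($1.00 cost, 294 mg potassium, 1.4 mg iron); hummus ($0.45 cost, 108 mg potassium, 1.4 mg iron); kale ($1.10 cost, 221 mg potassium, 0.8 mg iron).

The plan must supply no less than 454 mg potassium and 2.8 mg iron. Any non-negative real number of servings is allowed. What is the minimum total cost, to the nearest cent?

$1.60

At the optimum either one food covers both requirements or two foods hit both targets exactly; no other combination can be cheaper.
almonds only: max(454/294, 2.8/1.4) = 2 servings → $2.00.
hummus only: max(454/108, 2.8/1.4) = 4.204 servings → $1.89.
kale only: max(454/221, 2.8/0.8) = 3.5 servings → $3.85.
almonds + hummus with both tight: 1.28 servings and 0.7204 servings → $1.60.
almonds + kale: intersection lies outside the first quadrant.
hummus + kale with both tight: 1.146 servings and 1.494 servings → $2.16.
So the least-cost plan costs $1.60.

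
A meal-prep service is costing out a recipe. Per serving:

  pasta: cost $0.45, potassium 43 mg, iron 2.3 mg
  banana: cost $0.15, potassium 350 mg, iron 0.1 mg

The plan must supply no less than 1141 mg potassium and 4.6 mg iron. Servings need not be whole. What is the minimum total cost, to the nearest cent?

The cheapest plan sits at a corner of the feasible region — with two constraints it uses at most two foods.
pasta only: max(1141/43, 4.6/2.3) = 26.53 servings → $11.94.
banana only: max(1141/350, 4.6/0.1) = 46 servings → $6.90.
pasta + banana with both tight: 1.868 servings and 3.03 servings → $1.30.
The minimum over all feasible corners is $1.30.

$1.30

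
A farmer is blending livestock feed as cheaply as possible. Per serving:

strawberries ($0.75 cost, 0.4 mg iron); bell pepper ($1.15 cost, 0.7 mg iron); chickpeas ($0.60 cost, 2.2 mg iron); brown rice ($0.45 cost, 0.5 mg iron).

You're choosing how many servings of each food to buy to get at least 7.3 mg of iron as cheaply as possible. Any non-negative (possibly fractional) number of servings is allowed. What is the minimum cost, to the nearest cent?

Cost per mg of iron: chickpeas $0.2727, brown rice $0.9000, bell pepper $1.6429, strawberries $1.8750.
With no serving limits, use only chickpeas: 7.3 mg / 2.2 mg = 3.318 servings × $0.60 = $1.99.

$1.99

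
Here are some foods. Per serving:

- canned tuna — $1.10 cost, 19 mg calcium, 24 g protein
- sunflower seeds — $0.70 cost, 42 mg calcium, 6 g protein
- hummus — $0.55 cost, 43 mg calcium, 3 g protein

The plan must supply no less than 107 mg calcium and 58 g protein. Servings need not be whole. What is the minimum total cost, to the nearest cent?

An LP optimum is at a vertex; with two nutrient constraints at most two foods are used. Check each candidate.
canned tuna only: max(107/19, 58/24) = 5.632 servings → $6.19.
sunflower seeds only: max(107/42, 58/6) = 9.667 servings → $6.77.
hummus only: max(107/43, 58/3) = 19.33 servings → $10.63.
canned tuna + sunflower seeds with both tight: 2.007 servings and 1.64 servings → $3.36.
canned tuna + hummus with both tight: 2.229 servings and 1.504 servings → $3.28.
sunflower seeds + hummus: intersection lies outside the first quadrant.
The minimum over all feasible corners is $3.28.

$3.28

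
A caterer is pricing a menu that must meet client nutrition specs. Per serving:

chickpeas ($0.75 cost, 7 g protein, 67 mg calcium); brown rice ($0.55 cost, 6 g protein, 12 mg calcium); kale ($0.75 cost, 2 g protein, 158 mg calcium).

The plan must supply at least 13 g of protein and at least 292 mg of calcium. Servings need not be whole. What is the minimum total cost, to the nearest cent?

$2.04

chickpeas only: max(13/7, 292/67) = 4.358 servings → $3.27.
brown rice only: max(13/6, 292/12) = 24.33 servings → $13.38.
kale only: max(13/2, 292/158) = 6.5 servings → $4.88.
chickpeas + brown rice: intersection lies outside the first quadrant.
chickpeas + kale with both tight: 1.512 servings and 1.207 servings → $2.04.
brown rice + kale with both tight: 1.591 servings and 1.727 servings → $2.17.
So the least-cost plan costs $2.04.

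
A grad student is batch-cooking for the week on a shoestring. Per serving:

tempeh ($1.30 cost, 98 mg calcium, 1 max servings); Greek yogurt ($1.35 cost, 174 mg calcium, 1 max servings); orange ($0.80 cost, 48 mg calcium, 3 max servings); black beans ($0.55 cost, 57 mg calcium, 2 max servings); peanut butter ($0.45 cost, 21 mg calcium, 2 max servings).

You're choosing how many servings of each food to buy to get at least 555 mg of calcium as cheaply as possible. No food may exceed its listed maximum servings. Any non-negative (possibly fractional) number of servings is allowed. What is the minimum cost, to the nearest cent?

Cost per mg of calcium: Greek yogurt $0.0078, black beans $0.0096, tempeh $0.0133, orange $0.0167, peanut butter $0.0214.
Take 1 serving of Greek yogurt: +174.0 mg calcium for $1.35 (total $1.35, still need 381.0 mg).
Take 2 servings of black beans: +114.0 mg calcium for $1.10 (total $2.45, still need 267.0 mg).
Take 1 serving of tempeh: +98.0 mg calcium for $1.30 (total $3.75, still need 169.0 mg).
Take 3 servings of orange: +144.0 mg calcium for $2.40 (total $6.15, still need 25.0 mg).
Take 1.19 servings of peanut butter: +25.0 mg calcium for $0.54 (total $6.69, still need 0.0 mg).
Greedy by cheapest-per-mg is optimal for a single linear constraint, so the minimum cost is $6.69.

$6.69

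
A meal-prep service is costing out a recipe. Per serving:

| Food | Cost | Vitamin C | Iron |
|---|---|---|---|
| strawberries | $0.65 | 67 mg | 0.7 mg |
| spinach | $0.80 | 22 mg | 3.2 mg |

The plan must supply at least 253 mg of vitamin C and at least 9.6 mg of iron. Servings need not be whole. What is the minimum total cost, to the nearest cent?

Compare the cost at each extreme point of the feasible region.
strawberries only: max(253/67, 9.6/0.7) = 13.71 servings → $8.91.
spinach only: max(253/22, 9.6/3.2) = 11.5 servings → $9.20.
strawberries + spinach with both tight: 3.007 servings and 2.342 servings → $3.83.
The minimum over all feasible corners is $3.83.

$3.83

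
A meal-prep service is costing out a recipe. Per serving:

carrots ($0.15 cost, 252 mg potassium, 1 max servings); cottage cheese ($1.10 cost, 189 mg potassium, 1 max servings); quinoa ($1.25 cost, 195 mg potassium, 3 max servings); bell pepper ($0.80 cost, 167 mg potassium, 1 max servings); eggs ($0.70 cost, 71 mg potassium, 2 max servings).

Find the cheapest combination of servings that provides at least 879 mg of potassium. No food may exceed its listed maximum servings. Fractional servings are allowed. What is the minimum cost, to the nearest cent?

Cost per mg of potassium: carrots $0.0006, bell pepper $0.0048, cottage cheese $0.0058, quinoa $0.0064, eggs $0.0099.
Take 1 serving of carrots: +252.0 mg potassium for $0.15 (total $0.15, still need 627.0 mg).
Take 1 serving of bell pepper: +167.0 mg potassium for $0.80 (total $0.95, still need 460.0 mg).
Take 1 serving of cottage cheese: +189.0 mg potassium for $1.10 (total $2.05, still need 271.0 mg).
Take 1.39 servings of quinoa: +271.0 mg potassium for $1.74 (total $3.79, still need 0.0 mg).
Filling from the cheapest source first is optimal under one linear minimum: $3.79.

$3.79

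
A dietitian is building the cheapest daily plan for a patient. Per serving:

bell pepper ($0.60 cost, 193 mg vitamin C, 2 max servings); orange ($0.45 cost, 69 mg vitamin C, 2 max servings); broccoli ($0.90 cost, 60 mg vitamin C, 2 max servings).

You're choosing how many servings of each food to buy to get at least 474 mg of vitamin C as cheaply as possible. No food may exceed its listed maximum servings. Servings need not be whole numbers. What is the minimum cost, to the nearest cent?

$1.77

Cost per mg of vitamin C: bell pepper $0.0031, orange $0.0065, broccoli $0.0150.
Take 2 servings of bell pepper: +386.0 mg vitamin C for $1.20 (total $1.20, still need 88.0 mg).
Take 1.275 servings of orange: +88.0 mg vitamin C for $0.57 (total $1.77, still need 0.0 mg).
Filling from the cheapest source first is optimal under one linear minimum: $1.77.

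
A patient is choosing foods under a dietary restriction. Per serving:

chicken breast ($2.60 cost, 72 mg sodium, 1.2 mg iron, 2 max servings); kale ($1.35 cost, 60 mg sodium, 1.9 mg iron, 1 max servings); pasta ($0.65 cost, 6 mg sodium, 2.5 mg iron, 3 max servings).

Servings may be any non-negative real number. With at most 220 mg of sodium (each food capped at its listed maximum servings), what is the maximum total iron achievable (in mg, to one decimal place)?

Iron per mg sodium: pasta 0.4167, kale 0.03167, chicken breast 0.01667.
Take 3 servings of pasta: uses 18 mg sodium, +7.5 mg iron (running total 7.5 mg).
Take 1 serving of kale: uses 60 mg sodium, +1.9 mg iron (running total 9.4 mg).
Take 1.972 servings of chicken breast: uses 142 mg sodium, +2.4 mg iron (running total 11.8 mg).
Greedy by best ratio exhausts the sodium allowance optimally: 11.8 mg.

11.8 mg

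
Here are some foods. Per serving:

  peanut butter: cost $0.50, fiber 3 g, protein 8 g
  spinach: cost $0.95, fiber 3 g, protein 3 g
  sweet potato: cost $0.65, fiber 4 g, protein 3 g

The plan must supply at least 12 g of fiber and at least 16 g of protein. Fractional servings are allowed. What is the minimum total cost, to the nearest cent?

$1.97

Check every corner: each single food scaled to meet both minima, and each pair solved so both constraints bind.
peanut butter only: max(12/3, 16/8) = 4 servings → $2.00.
spinach only: max(12/3, 16/3) = 5.333 servings → $5.07.
sweet potato only: max(12/4, 16/3) = 5.333 servings → $3.47.
peanut butter + spinach with both tight: 0.8 servings and 3.2 servings → $3.44.
peanut butter + sweet potato with both tight: 1.217 servings and 2.087 servings → $1.97.
spinach + sweet potato: intersection lies outside the first quadrant.
Cheapest feasible corner: $1.97.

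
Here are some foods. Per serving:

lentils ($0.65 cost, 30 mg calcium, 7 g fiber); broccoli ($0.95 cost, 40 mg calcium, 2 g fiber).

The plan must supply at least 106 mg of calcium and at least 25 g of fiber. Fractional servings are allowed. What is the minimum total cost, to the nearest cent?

This is a tiny linear program; its minimum lies at a vertex of the feasible set. List the vertices and price them.
lentils only: max(106/30, 25/7) = 3.571 servings → $2.32.
broccoli only: max(106/40, 25/2) = 12.5 servings → $11.88.
lentils + broccoli: intersection lies outside the first quadrant.
The minimum over all feasible corners is $2.32.

$2.32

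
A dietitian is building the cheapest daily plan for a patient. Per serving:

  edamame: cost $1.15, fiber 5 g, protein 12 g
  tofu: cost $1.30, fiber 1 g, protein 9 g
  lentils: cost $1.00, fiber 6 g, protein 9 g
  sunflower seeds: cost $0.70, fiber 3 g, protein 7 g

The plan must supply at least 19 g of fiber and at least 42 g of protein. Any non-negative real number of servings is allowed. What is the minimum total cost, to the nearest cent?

$4.12

edamame only: max(19/5, 42/12) = 3.8 servings → $4.37.
tofu only: max(19/1, 42/9) = 19 servings → $24.70.
lentils only: max(19/6, 42/9) = 4.667 servings → $4.67.
sunflower seeds only: max(19/3, 42/7) = 6.333 servings → $4.43.
edamame + tofu with both targets exact would need a negative amount; discard.
edamame + lentils with both tight: 3 servings and 0.6667 servings → $4.12.
edamame + sunflower seeds with both targets exact would need a negative amount; discard.
tofu + lentils with both tight: 1.8 servings and 2.867 servings → $5.21.
tofu + sunflower seeds with both targets exact would need a negative amount; discard.
lentils + sunflower seeds with both tight: 0.4667 servings and 5.4 servings → $4.25.
So the least-cost plan costs $4.12.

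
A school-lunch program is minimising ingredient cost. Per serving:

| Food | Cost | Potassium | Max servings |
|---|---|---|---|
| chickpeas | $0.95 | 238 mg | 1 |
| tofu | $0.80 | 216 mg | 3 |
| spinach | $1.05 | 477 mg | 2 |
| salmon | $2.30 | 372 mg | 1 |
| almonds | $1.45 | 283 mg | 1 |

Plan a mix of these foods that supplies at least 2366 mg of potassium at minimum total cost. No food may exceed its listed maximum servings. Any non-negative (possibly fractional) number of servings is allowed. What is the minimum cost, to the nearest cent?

Cost per mg of potassium: spinach $0.0022, tofu $0.0037, chickpeas $0.0040, almonds $0.0051, salmon $0.0062.
Take 2 servings of spinach: +954.0 mg potassium for $2.10 (total $2.10, still need 1412.0 mg).
Take 3 servings of tofu: +648.0 mg potassium for $2.40 (total $4.50, still need 764.0 mg).
Take 1 serving of chickpeas: +238.0 mg potassium for $0.95 (total $5.45, still need 526.0 mg).
Take 1 serving of almonds: +283.0 mg potassium for $1.45 (total $6.90, still need 243.0 mg).
Take 0.6532 servings of salmon: +243.0 mg potassium for $1.50 (total $8.40, still need 0.0 mg).
Greedy by cheapest-per-mg is optimal for a single linear constraint, so the minimum cost is $8.40.

$8.40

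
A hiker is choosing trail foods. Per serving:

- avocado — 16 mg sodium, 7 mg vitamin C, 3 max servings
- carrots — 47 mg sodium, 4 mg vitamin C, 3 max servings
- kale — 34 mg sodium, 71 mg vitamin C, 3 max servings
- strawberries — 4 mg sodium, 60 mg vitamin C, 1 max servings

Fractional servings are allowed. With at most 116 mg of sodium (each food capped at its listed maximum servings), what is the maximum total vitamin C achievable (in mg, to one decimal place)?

Vitamin C per mg sodium: strawberries 15, kale 2.088, avocado 0.4375, carrots 0.08511.
Take 1 serving of strawberries: uses 4 mg sodium, +60.0 mg vitamin C (running total 60.0 mg).
Take 3 servings of kale: uses 102 mg sodium, +213.0 mg vitamin C (running total 273.0 mg).
Take 0.625 servings of avocado: uses 10 mg sodium, +4.4 mg vitamin C (running total 277.4 mg).
Greedy by best ratio exhausts the sodium allowance optimally: 277.4 mg.

277.4 mg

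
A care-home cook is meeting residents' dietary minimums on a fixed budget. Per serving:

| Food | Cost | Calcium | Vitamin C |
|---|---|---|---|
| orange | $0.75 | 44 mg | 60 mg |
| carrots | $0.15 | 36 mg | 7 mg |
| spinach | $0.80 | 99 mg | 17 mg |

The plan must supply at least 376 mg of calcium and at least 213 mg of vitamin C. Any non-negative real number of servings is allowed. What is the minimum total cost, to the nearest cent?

$3.11

orange only: max(376/44, 213/60) = 8.545 servings → $6.41.
carrots only: max(376/36, 213/7) = 30.43 servings → $4.56.
spinach only: max(376/99, 213/17) = 12.53 servings → $10.02.
orange + carrots with both tight: 2.719 servings and 7.121 servings → $3.11.
orange + spinach with both tight: 2.83 servings and 2.54 servings → $4.15.
carrots + spinach: intersection lies outside the first quadrant.
The minimum over all feasible corners is $3.11.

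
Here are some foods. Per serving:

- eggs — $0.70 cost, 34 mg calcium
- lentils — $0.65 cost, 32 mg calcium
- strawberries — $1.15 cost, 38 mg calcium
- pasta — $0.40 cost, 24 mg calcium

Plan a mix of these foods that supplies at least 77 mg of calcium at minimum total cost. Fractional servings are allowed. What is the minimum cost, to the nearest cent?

Cost per mg of calcium: pasta $0.0167, lentils $0.0203, eggs $0.0206, strawberries $0.0303.
With no serving limits, use only pasta: 77 mg / 24 mg = 3.208 servings × $0.40 = $1.28.

$1.28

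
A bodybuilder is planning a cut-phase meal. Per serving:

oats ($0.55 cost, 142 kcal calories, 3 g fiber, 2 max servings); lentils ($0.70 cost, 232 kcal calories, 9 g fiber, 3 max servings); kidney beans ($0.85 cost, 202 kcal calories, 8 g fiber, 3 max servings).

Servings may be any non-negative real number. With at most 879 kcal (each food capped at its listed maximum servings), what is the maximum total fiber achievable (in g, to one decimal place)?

Fiber per kcal: kidney beans 0.0396, lentils 0.03879, oats 0.02113.
Take 3 servings of kidney beans: uses 606 kcal, +24.0 g fiber (running total 24.0 g).
Take 1.177 servings of lentils: uses 273 kcal, +10.6 g fiber (running total 34.6 g).
Filling greedily by fiber-per-kcal is optimal for one linear limit, giving 34.6 g.

34.6 g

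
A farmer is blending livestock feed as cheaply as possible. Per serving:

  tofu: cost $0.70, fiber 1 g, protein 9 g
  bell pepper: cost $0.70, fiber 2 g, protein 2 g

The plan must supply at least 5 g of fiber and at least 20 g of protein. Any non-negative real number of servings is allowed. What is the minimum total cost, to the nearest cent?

Check every corner: each single food scaled to meet both minima, and each pair solved so both constraints bind.
tofu only: max(5/1, 20/9) = 5 servings → $3.50.
bell pepper only: max(5/2, 20/2) = 10 servings → $7.00.
tofu + bell pepper with both tight: 1.875 servings and 1.562 servings → $2.41.
The minimum over all feasible corners is $2.41.

$2.41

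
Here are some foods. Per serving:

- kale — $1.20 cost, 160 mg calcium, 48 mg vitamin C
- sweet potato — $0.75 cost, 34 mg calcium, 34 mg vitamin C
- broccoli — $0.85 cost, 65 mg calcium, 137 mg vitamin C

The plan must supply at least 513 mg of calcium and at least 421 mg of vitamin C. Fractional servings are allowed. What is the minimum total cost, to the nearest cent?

Check every corner: each single food scaled to meet both minima, and each pair solved so both constraints bind.
kale only: max(513/160, 421/48) = 8.771 servings → $10.53.
sweet potato only: max(513/34, 421/34) = 15.09 servings → $11.32.
broccoli only: max(513/65, 421/137) = 7.892 servings → $6.71.
kale + sweet potato with both tight: 0.8214 servings and 11.22 servings → $9.40.
kale + broccoli with both tight: 2.283 servings and 2.273 servings → $4.67.
sweet potato + broccoli: intersection lies outside the first quadrant.
So the least-cost plan costs $4.67.

$4.67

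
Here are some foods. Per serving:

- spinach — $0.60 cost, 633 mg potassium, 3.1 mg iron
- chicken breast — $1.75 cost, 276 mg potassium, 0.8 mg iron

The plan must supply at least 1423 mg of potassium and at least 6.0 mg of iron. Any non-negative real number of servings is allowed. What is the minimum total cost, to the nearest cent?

$1.35

This is a tiny linear program; its minimum lies at a vertex of the feasible set. List the vertices and price them.
spinach only: max(1423/633, 6.0/3.1) = 2.248 servings → $1.35.
chicken breast only: max(1423/276, 6.0/0.8) = 7.5 servings → $13.12.
spinach + chicken breast with both tight: 1.482 servings and 1.756 servings → $3.96.
The minimum over all feasible corners is $1.35.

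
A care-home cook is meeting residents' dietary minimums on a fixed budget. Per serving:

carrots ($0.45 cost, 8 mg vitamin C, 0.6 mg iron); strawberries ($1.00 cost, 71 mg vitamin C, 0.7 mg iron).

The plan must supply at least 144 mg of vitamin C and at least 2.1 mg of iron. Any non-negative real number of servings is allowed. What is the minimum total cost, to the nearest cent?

$2.47

A basic optimal solution has at most two foods positive. Try each food alone and each pair with both targets met exactly.
carrots only: max(144/8, 2.1/0.6) = 18 servings → $8.10.
strawberries only: max(144/71, 2.1/0.7) = 3 servings → $3.00.
carrots + strawberries with both tight: 1.305 servings and 1.881 servings → $2.47.
So the least-cost plan costs $2.47.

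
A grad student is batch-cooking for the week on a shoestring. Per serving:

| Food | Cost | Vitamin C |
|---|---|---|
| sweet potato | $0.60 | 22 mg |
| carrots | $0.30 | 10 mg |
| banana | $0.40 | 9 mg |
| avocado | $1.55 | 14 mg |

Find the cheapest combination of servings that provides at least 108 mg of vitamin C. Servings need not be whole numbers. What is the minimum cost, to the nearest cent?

$2.95

Cost per mg of vitamin C: sweet potato $0.0273, carrots $0.0300, banana $0.0444, avocado $0.1107.
With no serving limits, use only sweet potato: 108 mg / 22 mg = 4.909 servings × $0.60 = $2.95.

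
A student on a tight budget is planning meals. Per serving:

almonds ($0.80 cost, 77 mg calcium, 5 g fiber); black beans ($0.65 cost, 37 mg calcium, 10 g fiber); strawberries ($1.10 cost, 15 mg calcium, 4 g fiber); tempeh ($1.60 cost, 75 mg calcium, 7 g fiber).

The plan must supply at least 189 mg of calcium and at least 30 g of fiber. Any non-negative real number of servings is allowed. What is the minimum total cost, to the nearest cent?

$2.58

almonds only: max(189/77, 30/5) = 6 servings → $4.80.
black beans only: max(189/37, 30/10) = 5.108 servings → $3.32.
strawberries only: max(189/15, 30/4) = 12.6 servings → $13.86.
tempeh only: max(189/75, 30/7) = 4.286 servings → $6.86.
almonds + black beans with both tight: 1.333 servings and 2.333 servings → $2.58.
almonds + strawberries with both tight: 1.313 servings and 5.858 servings → $7.49.
almonds + tempeh: the both-tight solution has a negative serving — not a feasible corner.
black beans + strawberries with both targets exact would need a negative amount; discard.
black beans + tempeh with both tight: 1.888 servings and 1.589 servings → $3.77.
strawberries + tempeh with both tight: 4.754 servings and 1.569 servings → $7.74.
The minimum over all feasible corners is $2.58.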